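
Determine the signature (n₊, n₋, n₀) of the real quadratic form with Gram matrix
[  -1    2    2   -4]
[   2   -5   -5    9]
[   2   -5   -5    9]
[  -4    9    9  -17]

step 0: pivot -1 → sign −
step 1: pivot -1 → sign −
step 2: row/col 2 already zero → sign 0
step 3: row/col 3 already zero → sign 0
signature = (0, 2, 2)

Answer: (0, 2, 2)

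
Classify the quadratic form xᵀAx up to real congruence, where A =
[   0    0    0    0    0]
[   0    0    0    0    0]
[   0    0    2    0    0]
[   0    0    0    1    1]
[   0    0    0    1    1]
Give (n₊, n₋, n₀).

Answer: (2, 0, 3)

Derivation:
step 0: pivot 2 → sign +
step 1: pivot 1 → sign +
step 2: row/col 2 already zero → sign 0
step 3: row/col 3 already zero → sign 0
step 4: row/col 4 already zero → sign 0
signature = (2, 0, 3)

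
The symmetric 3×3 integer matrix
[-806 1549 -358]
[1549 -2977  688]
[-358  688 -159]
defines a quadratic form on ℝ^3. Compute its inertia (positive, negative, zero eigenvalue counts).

step 0: pivot -806 → sign −
step 1: pivot -61/806 → sign −
step 2: pivot 1/61 → sign +
signature = (1, 2, 0)

Answer: (1, 2, 0)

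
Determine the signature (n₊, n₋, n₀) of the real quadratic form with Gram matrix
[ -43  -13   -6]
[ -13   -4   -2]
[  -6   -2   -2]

Answer: (0, 3, 0)

Derivation:
step 0: pivot -43 → sign −
step 1: pivot -3/43 → sign −
step 2: pivot -2/3 → sign −
signature = (0, 3, 0)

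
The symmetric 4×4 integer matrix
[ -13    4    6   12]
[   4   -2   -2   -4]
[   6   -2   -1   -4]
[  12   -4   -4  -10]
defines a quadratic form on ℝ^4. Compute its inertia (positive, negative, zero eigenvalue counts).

step 0: pivot -13 → sign −
step 1: pivot -10/13 → sign −
step 2: pivot 9/5 → sign +
step 3: pivot -2/9 → sign −
signature = (1, 3, 0)

Answer: (1, 3, 0)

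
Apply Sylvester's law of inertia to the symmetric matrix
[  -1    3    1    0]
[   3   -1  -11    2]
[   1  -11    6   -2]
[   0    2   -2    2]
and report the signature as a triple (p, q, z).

step 0: pivot -1 → sign −
step 1: pivot 8 → sign +
step 2: pivot -1 → sign −
step 3: pivot 3/2 → sign +
signature = (2, 2, 0)

Answer: (2, 2, 0)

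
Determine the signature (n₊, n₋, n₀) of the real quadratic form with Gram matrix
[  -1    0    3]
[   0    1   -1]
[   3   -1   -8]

step 0: pivot -1 → sign −
step 1: pivot 1 → sign +
step 2: row/col 2 already zero → sign 0
signature = (1, 1, 1)

Answer: (1, 1, 1)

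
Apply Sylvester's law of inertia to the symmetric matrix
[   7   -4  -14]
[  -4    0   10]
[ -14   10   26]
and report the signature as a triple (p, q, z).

step 0: pivot 7 → sign +
step 1: pivot -16/7 → sign −
step 2: pivot -1/4 → sign −
signature = (1, 2, 0)

Answer: (1, 2, 0)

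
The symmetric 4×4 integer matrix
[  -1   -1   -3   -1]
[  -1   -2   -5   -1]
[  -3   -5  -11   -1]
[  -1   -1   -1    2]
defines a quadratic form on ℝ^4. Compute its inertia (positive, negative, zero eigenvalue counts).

Answer: (2, 2, 0)

Derivation:
step 0: pivot -1 → sign −
step 1: pivot -1 → sign −
step 2: pivot 2 → sign +
step 3: pivot 1 → sign +
signature = (2, 2, 0)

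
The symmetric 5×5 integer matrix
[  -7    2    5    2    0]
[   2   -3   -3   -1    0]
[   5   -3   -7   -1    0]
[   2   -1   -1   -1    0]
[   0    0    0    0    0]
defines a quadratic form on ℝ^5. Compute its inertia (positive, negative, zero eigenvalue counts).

step 0: pivot -7 → sign −
step 1: pivot -17/7 → sign −
step 2: pivot -41/17 → sign −
step 3: pivot -6/41 → sign −
step 4: row/col 4 already zero → sign 0
signature = (0, 4, 1)

Answer: (0, 4, 1)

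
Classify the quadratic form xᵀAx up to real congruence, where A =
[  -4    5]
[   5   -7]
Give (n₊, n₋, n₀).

Answer: (0, 2, 0)

Derivation:
step 0: pivot -4 → sign −
step 1: pivot -3/4 → sign −
signature = (0, 2, 0)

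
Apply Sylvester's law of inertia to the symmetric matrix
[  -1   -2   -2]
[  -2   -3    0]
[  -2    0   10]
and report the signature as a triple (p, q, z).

step 0: pivot -1 → sign −
step 1: pivot 1 → sign +
step 2: pivot -2 → sign −
signature = (1, 2, 0)

Answer: (1, 2, 0)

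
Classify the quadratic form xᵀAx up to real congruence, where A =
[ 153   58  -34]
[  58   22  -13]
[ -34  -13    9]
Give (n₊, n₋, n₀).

Answer: (3, 0, 0)

Derivation:
step 0: pivot 153 → sign +
step 1: pivot 2/153 → sign +
step 2: pivot 1/2 → sign +
signature = (3, 0, 0)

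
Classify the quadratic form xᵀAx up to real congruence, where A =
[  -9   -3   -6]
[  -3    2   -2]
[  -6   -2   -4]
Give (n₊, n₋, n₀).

Answer: (1, 1, 1)

Derivation:
step 0: pivot -9 → sign −
step 1: pivot 3 → sign +
step 2: row/col 2 already zero → sign 0
signature = (1, 1, 1)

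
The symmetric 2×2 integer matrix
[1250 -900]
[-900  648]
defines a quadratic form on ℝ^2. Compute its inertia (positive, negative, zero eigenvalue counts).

Answer: (1, 0, 1)

Derivation:
step 0: pivot 1250 → sign +
step 1: row/col 1 already zero → sign 0
signature = (1, 0, 1)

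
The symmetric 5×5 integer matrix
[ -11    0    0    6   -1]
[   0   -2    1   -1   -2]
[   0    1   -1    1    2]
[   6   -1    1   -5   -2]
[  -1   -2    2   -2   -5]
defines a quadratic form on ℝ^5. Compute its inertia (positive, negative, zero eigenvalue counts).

step 0: pivot -11 → sign −
step 1: pivot -2 → sign −
step 2: pivot -1/2 → sign −
step 3: pivot -8/11 → sign −
step 4: pivot -1/2 → sign −
signature = (0, 5, 0)

Answer: (0, 5, 0)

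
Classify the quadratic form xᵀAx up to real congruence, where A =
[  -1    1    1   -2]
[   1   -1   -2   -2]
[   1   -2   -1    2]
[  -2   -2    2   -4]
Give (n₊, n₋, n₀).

step 0: pivot -1 → sign −
step 1: pivot -2 → sign −
step 2: pivot 1/2 → sign +
step 3: row/col 3 already zero → sign 0
signature = (1, 2, 1)

Answer: (1, 2, 1)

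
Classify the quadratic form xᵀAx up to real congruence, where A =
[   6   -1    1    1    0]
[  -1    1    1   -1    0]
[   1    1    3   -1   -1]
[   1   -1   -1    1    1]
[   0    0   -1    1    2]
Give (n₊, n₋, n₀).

Answer: (4, 1, 0)

Derivation:
step 0: pivot 6 → sign +
step 1: pivot 5/6 → sign +
step 2: pivot 6/5 → sign +
step 3: pivot 7/6 → sign +
step 4: pivot -6/7 → sign −
signature = (4, 1, 0)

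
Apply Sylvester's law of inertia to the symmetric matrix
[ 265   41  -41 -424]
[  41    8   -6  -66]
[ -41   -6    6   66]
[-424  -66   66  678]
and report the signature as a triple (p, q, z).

Answer: (3, 1, 0)

Derivation:
step 0: pivot 265 → sign +
step 1: pivot 439/265 → sign +
step 2: pivot -182/439 → sign −
step 3: pivot 6/91 → sign +
signature = (3, 1, 0)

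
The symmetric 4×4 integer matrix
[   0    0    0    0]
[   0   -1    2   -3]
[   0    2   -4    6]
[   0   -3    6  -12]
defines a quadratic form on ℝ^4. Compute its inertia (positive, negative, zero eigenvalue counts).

Answer: (0, 2, 2)

Derivation:
step 0: pivot -1 → sign −
step 1: pivot -3 → sign −
step 2: row/col 2 already zero → sign 0
step 3: row/col 3 already zero → sign 0
signature = (0, 2, 2)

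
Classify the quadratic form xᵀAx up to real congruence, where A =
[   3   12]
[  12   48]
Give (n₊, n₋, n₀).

step 0: pivot 3 → sign +
step 1: row/col 1 already zero → sign 0
signature = (1, 0, 1)

Answer: (1, 0, 1)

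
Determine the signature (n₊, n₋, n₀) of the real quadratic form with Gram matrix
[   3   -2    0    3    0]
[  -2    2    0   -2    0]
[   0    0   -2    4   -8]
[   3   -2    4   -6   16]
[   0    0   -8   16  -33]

Answer: (2, 3, 0)

Derivation:
step 0: pivot 3 → sign +
step 1: pivot 2/3 → sign +
step 2: pivot -2 → sign −
step 3: pivot -1 → sign −
step 4: pivot -1 → sign −
signature = (2, 3, 0)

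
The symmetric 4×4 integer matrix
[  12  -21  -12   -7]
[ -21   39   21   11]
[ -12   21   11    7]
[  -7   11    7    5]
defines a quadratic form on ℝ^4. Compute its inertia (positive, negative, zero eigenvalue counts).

step 0: pivot 12 → sign +
step 1: pivot 9/4 → sign +
step 2: pivot -1 → sign −
step 3: pivot 2/9 → sign +
signature = (3, 1, 0)

Answer: (3, 1, 0)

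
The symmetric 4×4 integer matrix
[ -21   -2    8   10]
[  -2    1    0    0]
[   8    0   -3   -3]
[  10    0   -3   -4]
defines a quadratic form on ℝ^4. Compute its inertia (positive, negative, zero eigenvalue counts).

Answer: (2, 2, 0)

Derivation:
step 0: pivot -21 → sign −
step 1: pivot 25/21 → sign +
step 2: pivot -11/25 → sign −
step 3: pivot 1/11 → sign +
signature = (2, 2, 0)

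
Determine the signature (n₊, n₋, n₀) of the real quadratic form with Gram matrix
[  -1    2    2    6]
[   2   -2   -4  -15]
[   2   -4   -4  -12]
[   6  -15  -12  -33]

Answer: (1, 2, 1)

Derivation:
step 0: pivot -1 → sign −
step 1: pivot 2 → sign +
step 2: pivot -3/2 → sign −
step 3: row/col 3 already zero → sign 0
signature = (1, 2, 1)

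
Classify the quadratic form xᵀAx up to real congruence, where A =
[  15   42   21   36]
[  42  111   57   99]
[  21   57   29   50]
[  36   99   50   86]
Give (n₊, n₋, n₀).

Answer: (2, 1, 1)

Derivation:
step 0: pivot 15 → sign +
step 1: pivot -33/5 → sign −
step 2: pivot 1/11 → sign +
step 3: row/col 3 already zero → sign 0
signature = (2, 1, 1)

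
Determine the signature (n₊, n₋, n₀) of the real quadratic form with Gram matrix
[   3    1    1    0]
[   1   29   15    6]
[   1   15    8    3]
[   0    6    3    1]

step 0: pivot 3 → sign +
step 1: pivot 86/3 → sign +
step 2: pivot 7/43 → sign +
step 3: pivot -2/7 → sign −
signature = (3, 1, 0)

Answer: (3, 1, 0)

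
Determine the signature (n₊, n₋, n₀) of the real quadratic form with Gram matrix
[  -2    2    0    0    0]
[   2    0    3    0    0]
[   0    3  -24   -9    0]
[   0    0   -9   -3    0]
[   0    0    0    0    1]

Answer: (2, 3, 0)

Derivation:
step 0: pivot -2 → sign −
step 1: pivot 2 → sign +
step 2: pivot -57/2 → sign −
step 3: pivot -3/19 → sign −
step 4: pivot 1 → sign +
signature = (2, 3, 0)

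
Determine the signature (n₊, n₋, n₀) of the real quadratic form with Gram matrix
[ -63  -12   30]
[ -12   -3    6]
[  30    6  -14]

Answer: (1, 2, 0)

Derivation:
step 0: pivot -63 → sign −
step 1: pivot -5/7 → sign −
step 2: pivot 2/5 → sign +
signature = (1, 2, 0)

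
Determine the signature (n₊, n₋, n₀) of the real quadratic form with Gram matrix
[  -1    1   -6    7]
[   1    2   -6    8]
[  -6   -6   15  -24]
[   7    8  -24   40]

step 0: pivot -1 → sign −
step 1: pivot 3 → sign +
step 2: pivot 3 → sign +
step 3: pivot 2 → sign +
signature = (3, 1, 0)

Answer: (3, 1, 0)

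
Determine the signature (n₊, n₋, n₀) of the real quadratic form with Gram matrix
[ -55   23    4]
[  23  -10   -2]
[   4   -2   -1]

step 0: pivot -55 → sign −
step 1: pivot -21/55 → sign −
step 2: pivot -3/7 → sign −
signature = (0, 3, 0)

Answer: (0, 3, 0)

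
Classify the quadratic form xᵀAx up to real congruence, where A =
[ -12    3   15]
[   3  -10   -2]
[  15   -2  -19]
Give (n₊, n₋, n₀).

Answer: (1, 2, 0)

Derivation:
step 0: pivot -12 → sign −
step 1: pivot -37/4 → sign −
step 2: pivot 3/37 → sign +
signature = (1, 2, 0)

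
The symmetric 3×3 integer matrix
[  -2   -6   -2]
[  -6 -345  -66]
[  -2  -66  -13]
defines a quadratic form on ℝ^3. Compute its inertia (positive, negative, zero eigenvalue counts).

Answer: (1, 2, 0)

Derivation:
step 0: pivot -2 → sign −
step 1: pivot -327 → sign −
step 2: pivot 1/109 → sign +
signature = (1, 2, 0)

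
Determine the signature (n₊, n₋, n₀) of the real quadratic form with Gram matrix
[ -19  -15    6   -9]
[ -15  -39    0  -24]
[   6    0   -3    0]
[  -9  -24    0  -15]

step 0: pivot -19 → sign −
step 1: pivot -516/19 → sign −
step 2: pivot -12/43 → sign −
step 3: pivot -3/16 → sign −
signature = (0, 4, 0)

Answer: (0, 4, 0)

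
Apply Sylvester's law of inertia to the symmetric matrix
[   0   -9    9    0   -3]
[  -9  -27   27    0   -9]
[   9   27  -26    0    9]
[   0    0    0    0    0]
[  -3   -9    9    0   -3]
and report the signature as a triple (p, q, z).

Answer: (2, 1, 2)

Derivation:
step 0: pivot -27 → sign −
step 1: pivot 3 → sign +
step 2: pivot 1 → sign +
step 3: row/col 3 already zero → sign 0
step 4: row/col 4 already zero → sign 0
signature = (2, 1, 2)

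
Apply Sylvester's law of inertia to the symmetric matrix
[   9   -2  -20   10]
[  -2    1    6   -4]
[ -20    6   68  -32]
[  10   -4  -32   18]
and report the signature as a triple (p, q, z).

step 0: pivot 9 → sign +
step 1: pivot 5/9 → sign +
step 2: pivot 96/5 → sign +
step 3: row/col 3 already zero → sign 0
signature = (3, 0, 1)

Answer: (3, 0, 1)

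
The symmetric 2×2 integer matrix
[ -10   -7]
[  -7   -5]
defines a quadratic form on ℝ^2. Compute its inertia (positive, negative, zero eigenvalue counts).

Answer: (0, 2, 0)

Derivation:
step 0: pivot -10 → sign −
step 1: pivot -1/10 → sign −
signature = (0, 2, 0)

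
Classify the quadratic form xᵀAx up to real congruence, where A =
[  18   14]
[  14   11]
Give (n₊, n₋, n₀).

step 0: pivot 18 → sign +
step 1: pivot 1/9 → sign +
signature = (2, 0, 0)

Answer: (2, 0, 0)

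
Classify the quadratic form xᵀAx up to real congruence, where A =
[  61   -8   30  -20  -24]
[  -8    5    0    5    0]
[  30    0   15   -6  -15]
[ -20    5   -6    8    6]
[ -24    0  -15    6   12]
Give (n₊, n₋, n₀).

Answer: (4, 1, 0)

Derivation:
step 0: pivot 61 → sign +
step 1: pivot 241/61 → sign +
step 2: pivot -885/241 → sign −
step 3: pivot 3/5 → sign +
step 4: pivot 3/59 → sign +
signature = (4, 1, 0)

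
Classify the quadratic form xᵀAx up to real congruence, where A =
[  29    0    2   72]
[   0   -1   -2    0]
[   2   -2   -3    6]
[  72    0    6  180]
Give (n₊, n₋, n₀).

step 0: pivot 29 → sign +
step 1: pivot -1 → sign −
step 2: pivot 25/29 → sign +
step 3: row/col 3 already zero → sign 0
signature = (2, 1, 1)

Answer: (2, 1, 1)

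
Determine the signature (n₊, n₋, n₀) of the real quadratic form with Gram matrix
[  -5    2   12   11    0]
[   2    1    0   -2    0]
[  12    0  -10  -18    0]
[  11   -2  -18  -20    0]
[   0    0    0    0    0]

Answer: (3, 1, 1)

Derivation:
step 0: pivot -5 → sign −
step 1: pivot 9/5 → sign +
step 2: pivot 6 → sign +
step 3: pivot 1/3 → sign +
step 4: row/col 4 already zero → sign 0
signature = (3, 1, 1)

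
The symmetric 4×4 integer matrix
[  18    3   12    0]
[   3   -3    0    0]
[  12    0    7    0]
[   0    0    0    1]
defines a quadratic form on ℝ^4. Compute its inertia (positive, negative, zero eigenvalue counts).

Answer: (3, 1, 0)

Derivation:
step 0: pivot 18 → sign +
step 1: pivot -7/2 → sign −
step 2: pivot 1/7 → sign +
step 3: pivot 1 → sign +
signature = (3, 1, 0)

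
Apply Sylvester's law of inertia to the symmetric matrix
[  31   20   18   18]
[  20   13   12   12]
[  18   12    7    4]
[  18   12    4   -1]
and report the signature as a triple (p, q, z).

step 0: pivot 31 → sign +
step 1: pivot 3/31 → sign +
step 2: pivot -5 → sign −
step 3: pivot -1/5 → sign −
signature = (2, 2, 0)

Answer: (2, 2, 0)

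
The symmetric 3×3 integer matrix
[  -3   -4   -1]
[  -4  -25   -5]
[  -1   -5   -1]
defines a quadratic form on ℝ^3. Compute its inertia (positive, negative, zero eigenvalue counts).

step 0: pivot -3 → sign −
step 1: pivot -59/3 → sign −
step 2: pivot 1/59 → sign +
signature = (1, 2, 0)

Answer: (1, 2, 0)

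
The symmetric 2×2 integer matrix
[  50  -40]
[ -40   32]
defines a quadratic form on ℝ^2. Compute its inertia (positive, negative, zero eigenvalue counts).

step 0: pivot 50 → sign +
step 1: row/col 1 already zero → sign 0
signature = (1, 0, 1)

Answer: (1, 0, 1)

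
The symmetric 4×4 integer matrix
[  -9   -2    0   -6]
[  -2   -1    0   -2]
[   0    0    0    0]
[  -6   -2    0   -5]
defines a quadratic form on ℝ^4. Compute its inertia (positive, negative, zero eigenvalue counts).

step 0: pivot -9 → sign −
step 1: pivot -5/9 → sign −
step 2: pivot -1/5 → sign −
step 3: row/col 3 already zero → sign 0
signature = (0, 3, 1)

Answer: (0, 3, 1)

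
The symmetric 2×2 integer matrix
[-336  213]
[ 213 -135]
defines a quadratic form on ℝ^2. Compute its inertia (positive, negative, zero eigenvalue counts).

Answer: (1, 1, 0)

Derivation:
step 0: pivot -336 → sign −
step 1: pivot 3/112 → sign +
signature = (1, 1, 0)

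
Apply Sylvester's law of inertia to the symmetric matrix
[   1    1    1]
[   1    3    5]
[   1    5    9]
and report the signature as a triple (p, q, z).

step 0: pivot 1 → sign +
step 1: pivot 2 → sign +
step 2: row/col 2 already zero → sign 0
signature = (2, 0, 1)

Answer: (2, 0, 1)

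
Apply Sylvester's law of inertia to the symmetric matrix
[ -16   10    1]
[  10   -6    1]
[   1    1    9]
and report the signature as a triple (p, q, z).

step 0: pivot -16 → sign −
step 1: pivot 1/4 → sign +
step 2: pivot -3/2 → sign −
signature = (1, 2, 0)

Answer: (1, 2, 0)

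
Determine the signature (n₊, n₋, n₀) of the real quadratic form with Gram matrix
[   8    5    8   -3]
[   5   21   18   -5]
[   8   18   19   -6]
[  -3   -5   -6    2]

Answer: (3, 1, 0)

Derivation:
step 0: pivot 8 → sign +
step 1: pivot 143/8 → sign +
step 2: pivot 17/11 → sign +
step 3: pivot -3/221 → sign −
signature = (3, 1, 0)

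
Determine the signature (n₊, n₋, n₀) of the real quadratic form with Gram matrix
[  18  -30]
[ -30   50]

step 0: pivot 18 → sign +
step 1: row/col 1 already zero → sign 0
signature = (1, 0, 1)

Answer: (1, 0, 1)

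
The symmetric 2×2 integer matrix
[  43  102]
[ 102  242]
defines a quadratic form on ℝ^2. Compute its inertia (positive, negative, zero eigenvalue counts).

Answer: (2, 0, 0)

Derivation:
step 0: pivot 43 → sign +
step 1: pivot 2/43 → sign +
signature = (2, 0, 0)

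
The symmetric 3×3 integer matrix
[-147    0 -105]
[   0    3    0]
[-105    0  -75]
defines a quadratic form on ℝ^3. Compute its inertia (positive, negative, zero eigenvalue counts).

Answer: (1, 1, 1)

Derivation:
step 0: pivot -147 → sign −
step 1: pivot 3 → sign +
step 2: row/col 2 already zero → sign 0
signature = (1, 1, 1)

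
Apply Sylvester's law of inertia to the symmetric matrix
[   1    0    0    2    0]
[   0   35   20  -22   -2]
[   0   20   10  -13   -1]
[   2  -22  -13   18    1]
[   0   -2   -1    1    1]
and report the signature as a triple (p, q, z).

step 0: pivot 1 → sign +
step 1: pivot 35 → sign +
step 2: pivot -10/7 → sign −
step 3: pivot 3/10 → sign +
step 4: pivot 3/5 → sign +
signature = (4, 1, 0)

Answer: (4, 1, 0)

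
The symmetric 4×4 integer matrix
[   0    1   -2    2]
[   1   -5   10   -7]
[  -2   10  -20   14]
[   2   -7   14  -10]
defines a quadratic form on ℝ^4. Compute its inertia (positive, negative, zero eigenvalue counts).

step 0: pivot -5 → sign −
step 1: pivot 1/5 → sign +
step 2: pivot -2 → sign −
step 3: row/col 3 already zero → sign 0
signature = (1, 2, 1)

Answer: (1, 2, 1)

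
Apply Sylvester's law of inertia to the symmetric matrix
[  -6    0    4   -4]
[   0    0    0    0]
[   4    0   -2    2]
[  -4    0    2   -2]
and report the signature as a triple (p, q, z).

Answer: (1, 1, 2)

Derivation:
step 0: pivot -6 → sign −
step 1: pivot 2/3 → sign +
step 2: row/col 2 already zero → sign 0
step 3: row/col 3 already zero → sign 0
signature = (1, 1, 2)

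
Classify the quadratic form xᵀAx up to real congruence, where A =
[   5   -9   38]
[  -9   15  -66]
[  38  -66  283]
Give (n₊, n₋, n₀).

step 0: pivot 5 → sign +
step 1: pivot -6/5 → sign −
step 2: pivot -1 → sign −
signature = (1, 2, 0)

Answer: (1, 2, 0)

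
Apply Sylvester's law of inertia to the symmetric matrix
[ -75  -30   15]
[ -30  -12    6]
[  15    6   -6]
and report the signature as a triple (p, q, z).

Answer: (0, 2, 1)

Derivation:
step 0: pivot -75 → sign −
step 1: pivot -3 → sign −
step 2: row/col 2 already zero → sign 0
signature = (0, 2, 1)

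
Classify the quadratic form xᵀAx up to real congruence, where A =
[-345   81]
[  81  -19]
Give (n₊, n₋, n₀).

Answer: (1, 1, 0)

Derivation:
step 0: pivot -345 → sign −
step 1: pivot 2/115 → sign +
signature = (1, 1, 0)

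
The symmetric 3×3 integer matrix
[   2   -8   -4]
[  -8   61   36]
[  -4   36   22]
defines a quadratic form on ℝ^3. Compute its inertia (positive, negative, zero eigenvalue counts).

Answer: (3, 0, 0)

Derivation:
step 0: pivot 2 → sign +
step 1: pivot 29 → sign +
step 2: pivot 6/29 → sign +
signature = (3, 0, 0)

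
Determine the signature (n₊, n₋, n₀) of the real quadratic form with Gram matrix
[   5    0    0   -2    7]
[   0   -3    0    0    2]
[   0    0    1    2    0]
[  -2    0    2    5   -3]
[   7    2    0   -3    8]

step 0: pivot 5 → sign +
step 1: pivot -3 → sign −
step 2: pivot 1 → sign +
step 3: pivot 1/5 → sign +
step 4: pivot -2/3 → sign −
signature = (3, 2, 0)

Answer: (3, 2, 0)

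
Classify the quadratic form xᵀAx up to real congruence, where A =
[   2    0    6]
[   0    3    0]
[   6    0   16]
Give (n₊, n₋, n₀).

step 0: pivot 2 → sign +
step 1: pivot 3 → sign +
step 2: pivot -2 → sign −
signature = (2, 1, 0)

Answer: (2, 1, 0)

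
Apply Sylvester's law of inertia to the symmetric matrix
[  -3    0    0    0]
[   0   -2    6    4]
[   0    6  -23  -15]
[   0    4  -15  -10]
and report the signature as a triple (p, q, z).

Answer: (0, 4, 0)

Derivation:
step 0: pivot -3 → sign −
step 1: pivot -2 → sign −
step 2: pivot -5 → sign −
step 3: pivot -1/5 → sign −
signature = (0, 4, 0)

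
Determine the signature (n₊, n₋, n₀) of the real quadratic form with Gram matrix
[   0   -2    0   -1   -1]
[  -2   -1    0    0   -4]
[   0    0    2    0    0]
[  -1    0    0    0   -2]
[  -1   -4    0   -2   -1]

Answer: (3, 2, 0)

Derivation:
step 0: pivot -1 → sign −
step 1: pivot 4 → sign +
step 2: pivot 2 → sign +
step 3: pivot -1/4 → sign −
step 4: pivot 3 → sign +
signature = (3, 2, 0)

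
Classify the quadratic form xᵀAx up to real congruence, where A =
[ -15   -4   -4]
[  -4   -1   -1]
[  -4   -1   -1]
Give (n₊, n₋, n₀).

step 0: pivot -15 → sign −
step 1: pivot 1/15 → sign +
step 2: row/col 2 already zero → sign 0
signature = (1, 1, 1)

Answer: (1, 1, 1)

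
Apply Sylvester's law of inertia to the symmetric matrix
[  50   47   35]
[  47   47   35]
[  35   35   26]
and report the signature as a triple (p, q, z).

Answer: (2, 1, 0)

Derivation:
step 0: pivot 50 → sign +
step 1: pivot 141/50 → sign +
step 2: pivot -3/47 → sign −
signature = (2, 1, 0)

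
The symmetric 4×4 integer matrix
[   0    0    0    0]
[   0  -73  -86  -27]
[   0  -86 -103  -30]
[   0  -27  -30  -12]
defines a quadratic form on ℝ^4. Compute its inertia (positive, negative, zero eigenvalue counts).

step 0: pivot -73 → sign −
step 1: pivot -123/73 → sign −
step 2: pivot -3/41 → sign −
step 3: row/col 3 already zero → sign 0
signature = (0, 3, 1)

Answer: (0, 3, 1)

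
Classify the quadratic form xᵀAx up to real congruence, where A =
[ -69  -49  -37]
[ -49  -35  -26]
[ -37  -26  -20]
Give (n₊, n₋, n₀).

Answer: (1, 2, 0)

Derivation:
step 0: pivot -69 → sign −
step 1: pivot -14/69 → sign −
step 2: pivot 3/14 → sign +
signature = (1, 2, 0)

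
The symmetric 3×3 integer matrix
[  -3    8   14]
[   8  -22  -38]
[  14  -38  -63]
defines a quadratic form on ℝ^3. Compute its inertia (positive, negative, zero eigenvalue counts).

Answer: (1, 2, 0)

Derivation:
step 0: pivot -3 → sign −
step 1: pivot -2/3 → sign −
step 2: pivot 3 → sign +
signature = (1, 2, 0)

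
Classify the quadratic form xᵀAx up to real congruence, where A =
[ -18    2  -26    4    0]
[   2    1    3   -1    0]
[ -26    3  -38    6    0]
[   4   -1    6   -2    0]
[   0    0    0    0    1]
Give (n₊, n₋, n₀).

Answer: (2, 3, 0)

Derivation:
step 0: pivot -18 → sign −
step 1: pivot 11/9 → sign +
step 2: pivot -5/11 → sign −
step 3: pivot -6/5 → sign −
step 4: pivot 1 → sign +
signature = (2, 3, 0)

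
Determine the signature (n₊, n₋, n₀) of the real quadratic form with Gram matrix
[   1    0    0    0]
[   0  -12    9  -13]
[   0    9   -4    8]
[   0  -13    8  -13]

Answer: (2, 2, 0)

Derivation:
step 0: pivot 1 → sign +
step 1: pivot -12 → sign −
step 2: pivot 11/4 → sign +
step 3: pivot -1/33 → sign −
signature = (2, 2, 0)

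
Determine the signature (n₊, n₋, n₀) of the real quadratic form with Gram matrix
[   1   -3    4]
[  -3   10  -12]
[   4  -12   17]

step 0: pivot 1 → sign +
step 1: pivot 1 → sign +
step 2: pivot 1 → sign +
signature = (3, 0, 0)

Answer: (3, 0, 0)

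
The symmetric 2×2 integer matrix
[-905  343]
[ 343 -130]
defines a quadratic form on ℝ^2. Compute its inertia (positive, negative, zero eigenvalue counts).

step 0: pivot -905 → sign −
step 1: pivot -1/905 → sign −
signature = (0, 2, 0)

Answer: (0, 2, 0)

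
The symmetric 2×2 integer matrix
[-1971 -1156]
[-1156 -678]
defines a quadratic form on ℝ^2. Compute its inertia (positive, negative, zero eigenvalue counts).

step 0: pivot -1971 → sign −
step 1: pivot -2/1971 → sign −
signature = (0, 2, 0)

Answer: (0, 2, 0)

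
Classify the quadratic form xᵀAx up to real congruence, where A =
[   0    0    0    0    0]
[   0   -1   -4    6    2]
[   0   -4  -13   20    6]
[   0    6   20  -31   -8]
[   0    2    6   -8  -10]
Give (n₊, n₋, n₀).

Answer: (1, 3, 1)

Derivation:
step 0: pivot -1 → sign −
step 1: pivot 3 → sign +
step 2: pivot -1/3 → sign −
step 3: pivot -2 → sign −
step 4: row/col 4 already zero → sign 0
signature = (1, 3, 1)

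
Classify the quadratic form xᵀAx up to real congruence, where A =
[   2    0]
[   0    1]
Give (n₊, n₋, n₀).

Answer: (2, 0, 0)

Derivation:
step 0: pivot 2 → sign +
step 1: pivot 1 → sign +
signature = (2, 0, 0)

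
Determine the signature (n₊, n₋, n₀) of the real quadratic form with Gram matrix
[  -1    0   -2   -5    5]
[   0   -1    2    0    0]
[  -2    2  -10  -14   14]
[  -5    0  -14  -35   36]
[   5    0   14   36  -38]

step 0: pivot -1 → sign −
step 1: pivot -1 → sign −
step 2: pivot -2 → sign −
step 3: pivot -2 → sign −
step 4: pivot -1/2 → sign −
signature = (0, 5, 0)

Answer: (0, 5, 0)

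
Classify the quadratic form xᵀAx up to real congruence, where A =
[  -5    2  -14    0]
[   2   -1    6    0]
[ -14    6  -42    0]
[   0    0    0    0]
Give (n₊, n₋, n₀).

step 0: pivot -5 → sign −
step 1: pivot -1/5 → sign −
step 2: pivot -2 → sign −
step 3: row/col 3 already zero → sign 0
signature = (0, 3, 1)

Answer: (0, 3, 1)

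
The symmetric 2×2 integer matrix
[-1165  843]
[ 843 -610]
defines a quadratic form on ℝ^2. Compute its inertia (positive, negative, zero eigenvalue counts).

Answer: (0, 2, 0)

Derivation:
step 0: pivot -1165 → sign −
step 1: pivot -1/1165 → sign −
signature = (0, 2, 0)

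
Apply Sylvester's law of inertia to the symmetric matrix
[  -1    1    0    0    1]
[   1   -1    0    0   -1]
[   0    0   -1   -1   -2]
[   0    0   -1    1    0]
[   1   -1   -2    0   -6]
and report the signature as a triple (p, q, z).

step 0: pivot -1 → sign −
step 1: pivot -1 → sign −
step 2: pivot 2 → sign +
step 3: pivot -3 → sign −
step 4: row/col 4 already zero → sign 0
signature = (1, 3, 1)

Answer: (1, 3, 1)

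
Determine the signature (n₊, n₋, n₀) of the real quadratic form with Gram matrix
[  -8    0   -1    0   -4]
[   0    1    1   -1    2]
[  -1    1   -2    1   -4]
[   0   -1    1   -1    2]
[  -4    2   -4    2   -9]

Answer: (1, 4, 0)

Derivation:
step 0: pivot -8 → sign −
step 1: pivot 1 → sign +
step 2: pivot -23/8 → sign −
step 3: pivot -14/23 → sign −
step 4: pivot -3/7 → sign −
signature = (1, 4, 0)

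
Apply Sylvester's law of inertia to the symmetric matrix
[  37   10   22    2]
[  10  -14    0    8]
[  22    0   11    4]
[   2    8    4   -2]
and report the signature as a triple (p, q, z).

Answer: (3, 1, 0)

Derivation:
step 0: pivot 37 → sign +
step 1: pivot -618/37 → sign −
step 2: pivot 11/309 → sign +
step 3: pivot 6/11 → sign +
signature = (3, 1, 0)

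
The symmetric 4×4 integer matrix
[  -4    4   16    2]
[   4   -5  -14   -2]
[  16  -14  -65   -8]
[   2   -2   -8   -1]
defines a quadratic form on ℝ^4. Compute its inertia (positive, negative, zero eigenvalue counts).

Answer: (1, 2, 1)

Derivation:
step 0: pivot -4 → sign −
step 1: pivot -1 → sign −
step 2: pivot 3 → sign +
step 3: row/col 3 already zero → sign 0
signature = (1, 2, 1)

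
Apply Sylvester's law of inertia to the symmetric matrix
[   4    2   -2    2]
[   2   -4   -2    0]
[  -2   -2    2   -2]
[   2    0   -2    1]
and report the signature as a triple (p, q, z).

step 0: pivot 4 → sign +
step 1: pivot -5 → sign −
step 2: pivot 6/5 → sign +
step 3: pivot -1/3 → sign −
signature = (2, 2, 0)

Answer: (2, 2, 0)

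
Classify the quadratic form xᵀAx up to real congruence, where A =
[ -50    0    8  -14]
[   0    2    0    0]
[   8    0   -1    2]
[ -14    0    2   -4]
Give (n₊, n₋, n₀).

Answer: (2, 2, 0)

Derivation:
step 0: pivot -50 → sign −
step 1: pivot 2 → sign +
step 2: pivot 7/25 → sign +
step 3: pivot -2/7 → sign −
signature = (2, 2, 0)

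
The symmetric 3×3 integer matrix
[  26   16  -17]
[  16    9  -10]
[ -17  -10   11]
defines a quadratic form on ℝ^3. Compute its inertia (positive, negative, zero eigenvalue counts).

Answer: (2, 1, 0)

Derivation:
step 0: pivot 26 → sign +
step 1: pivot -11/13 → sign −
step 2: pivot 3/22 → sign +
signature = (2, 1, 0)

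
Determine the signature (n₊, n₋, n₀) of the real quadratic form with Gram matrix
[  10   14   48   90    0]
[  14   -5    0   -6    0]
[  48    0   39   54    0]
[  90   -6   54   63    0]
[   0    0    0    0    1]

step 0: pivot 10 → sign +
step 1: pivot -123/5 → sign −
step 2: pivot -321/41 → sign −
step 3: pivot 3/107 → sign +
step 4: pivot 1 → sign +
signature = (3, 2, 0)

Answer: (3, 2, 0)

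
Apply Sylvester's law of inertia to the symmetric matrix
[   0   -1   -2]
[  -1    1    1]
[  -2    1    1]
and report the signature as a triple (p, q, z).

step 0: pivot 1 → sign +
step 1: pivot -1 → sign −
step 2: pivot 1 → sign +
signature = (2, 1, 0)

Answer: (2, 1, 0)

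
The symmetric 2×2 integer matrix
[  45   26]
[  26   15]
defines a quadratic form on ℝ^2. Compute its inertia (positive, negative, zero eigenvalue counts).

step 0: pivot 45 → sign +
step 1: pivot -1/45 → sign −
signature = (1, 1, 0)

Answer: (1, 1, 0)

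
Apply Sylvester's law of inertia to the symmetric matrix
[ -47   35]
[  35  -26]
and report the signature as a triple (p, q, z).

Answer: (1, 1, 0)

Derivation:
step 0: pivot -47 → sign −
step 1: pivot 3/47 → sign +
signature = (1, 1, 0)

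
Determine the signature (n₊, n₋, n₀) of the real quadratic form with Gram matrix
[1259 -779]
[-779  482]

Answer: (1, 1, 0)

Derivation:
step 0: pivot 1259 → sign +
step 1: pivot -3/1259 → sign −
signature = (1, 1, 0)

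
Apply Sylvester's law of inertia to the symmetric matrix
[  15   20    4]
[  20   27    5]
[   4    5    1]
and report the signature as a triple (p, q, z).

step 0: pivot 15 → sign +
step 1: pivot 1/3 → sign +
step 2: pivot -2/5 → sign −
signature = (2, 1, 0)

Answer: (2, 1, 0)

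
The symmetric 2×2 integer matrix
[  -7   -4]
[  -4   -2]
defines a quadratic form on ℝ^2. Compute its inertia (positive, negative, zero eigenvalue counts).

Answer: (1, 1, 0)

Derivation:
step 0: pivot -7 → sign −
step 1: pivot 2/7 → sign +
signature = (1, 1, 0)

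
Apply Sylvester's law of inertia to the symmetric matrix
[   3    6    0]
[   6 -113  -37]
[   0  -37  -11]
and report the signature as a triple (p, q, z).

Answer: (1, 2, 0)

Derivation:
step 0: pivot 3 → sign +
step 1: pivot -125 → sign −
step 2: pivot -6/125 → sign −
signature = (1, 2, 0)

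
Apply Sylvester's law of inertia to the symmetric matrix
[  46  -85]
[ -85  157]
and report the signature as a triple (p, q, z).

Answer: (1, 1, 0)

Derivation:
step 0: pivot 46 → sign +
step 1: pivot -3/46 → sign −
signature = (1, 1, 0)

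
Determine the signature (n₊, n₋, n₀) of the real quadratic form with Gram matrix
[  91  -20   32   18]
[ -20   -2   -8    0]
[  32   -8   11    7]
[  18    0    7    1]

Answer: (1, 3, 0)

Derivation:
step 0: pivot 91 → sign +
step 1: pivot -582/91 → sign −
step 2: pivot -31/291 → sign −
step 3: pivot -2/31 → sign −
signature = (1, 3, 0)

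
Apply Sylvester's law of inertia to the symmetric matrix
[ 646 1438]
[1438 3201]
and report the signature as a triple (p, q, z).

step 0: pivot 646 → sign +
step 1: pivot 1/323 → sign +
signature = (2, 0, 0)

Answer: (2, 0, 0)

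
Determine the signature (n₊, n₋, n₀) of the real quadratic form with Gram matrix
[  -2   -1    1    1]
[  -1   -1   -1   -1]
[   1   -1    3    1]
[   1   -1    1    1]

Answer: (2, 2, 0)

Derivation:
step 0: pivot -2 → sign −
step 1: pivot -1/2 → sign −
step 2: pivot 8 → sign +
step 3: pivot 3/2 → sign +
signature = (2, 2, 0)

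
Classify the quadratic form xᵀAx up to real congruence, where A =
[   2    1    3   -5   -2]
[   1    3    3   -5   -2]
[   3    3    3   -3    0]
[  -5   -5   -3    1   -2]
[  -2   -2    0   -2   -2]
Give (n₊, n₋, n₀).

step 0: pivot 2 → sign +
step 1: pivot 5/2 → sign +
step 2: pivot -12/5 → sign −
step 3: pivot 1 → sign +
step 4: row/col 4 already zero → sign 0
signature = (3, 1, 1)

Answer: (3, 1, 1)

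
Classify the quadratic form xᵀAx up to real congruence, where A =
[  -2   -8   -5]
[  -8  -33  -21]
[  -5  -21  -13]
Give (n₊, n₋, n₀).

step 0: pivot -2 → sign −
step 1: pivot -1 → sign −
step 2: pivot 1/2 → sign +
signature = (1, 2, 0)

Answer: (1, 2, 0)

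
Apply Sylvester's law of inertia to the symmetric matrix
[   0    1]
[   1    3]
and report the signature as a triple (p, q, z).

Answer: (1, 1, 0)

Derivation:
step 0: pivot 3 → sign +
step 1: pivot -1/3 → sign −
signature = (1, 1, 0)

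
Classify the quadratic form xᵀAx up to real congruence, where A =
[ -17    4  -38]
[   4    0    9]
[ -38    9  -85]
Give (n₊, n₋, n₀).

step 0: pivot -17 → sign −
step 1: pivot 16/17 → sign +
step 2: pivot -1/16 → sign −
signature = (1, 2, 0)

Answer: (1, 2, 0)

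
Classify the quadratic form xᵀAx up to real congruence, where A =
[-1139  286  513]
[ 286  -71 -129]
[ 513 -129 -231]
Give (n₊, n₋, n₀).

Answer: (2, 1, 0)

Derivation:
step 0: pivot -1139 → sign −
step 1: pivot 927/1139 → sign +
step 2: pivot 1/103 → sign +
signature = (2, 1, 0)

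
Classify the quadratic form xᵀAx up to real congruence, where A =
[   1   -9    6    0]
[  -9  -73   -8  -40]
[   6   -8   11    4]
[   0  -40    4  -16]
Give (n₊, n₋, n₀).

step 0: pivot 1 → sign +
step 1: pivot -154 → sign −
step 2: pivot -867/77 → sign −
step 3: row/col 3 already zero → sign 0
signature = (1, 2, 1)

Answer: (1, 2, 1)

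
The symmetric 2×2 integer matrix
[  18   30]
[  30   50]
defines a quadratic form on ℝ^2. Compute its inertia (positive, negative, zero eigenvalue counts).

step 0: pivot 18 → sign +
step 1: row/col 1 already zero → sign 0
signature = (1, 0, 1)

Answer: (1, 0, 1)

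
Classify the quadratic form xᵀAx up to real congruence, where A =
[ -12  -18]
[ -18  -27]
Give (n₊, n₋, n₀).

step 0: pivot -12 → sign −
step 1: row/col 1 already zero → sign 0
signature = (0, 1, 1)

Answer: (0, 1, 1)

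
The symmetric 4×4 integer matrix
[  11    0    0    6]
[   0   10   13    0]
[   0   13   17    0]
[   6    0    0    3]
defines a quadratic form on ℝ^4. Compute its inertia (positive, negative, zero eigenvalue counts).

step 0: pivot 11 → sign +
step 1: pivot 10 → sign +
step 2: pivot 1/10 → sign +
step 3: pivot -3/11 → sign −
signature = (3, 1, 0)

Answer: (3, 1, 0)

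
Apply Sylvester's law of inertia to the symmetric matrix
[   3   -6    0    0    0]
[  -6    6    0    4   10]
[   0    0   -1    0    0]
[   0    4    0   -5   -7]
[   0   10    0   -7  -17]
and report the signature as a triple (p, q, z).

Answer: (1, 4, 0)

Derivation:
step 0: pivot 3 → sign +
step 1: pivot -6 → sign −
step 2: pivot -1 → sign −
step 3: pivot -7/3 → sign −
step 4: pivot -2/7 → sign −
signature = (1, 4, 0)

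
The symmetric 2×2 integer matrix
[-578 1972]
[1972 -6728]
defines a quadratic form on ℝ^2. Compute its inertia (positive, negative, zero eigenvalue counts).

step 0: pivot -578 → sign −
step 1: row/col 1 already zero → sign 0
signature = (0, 1, 1)

Answer: (0, 1, 1)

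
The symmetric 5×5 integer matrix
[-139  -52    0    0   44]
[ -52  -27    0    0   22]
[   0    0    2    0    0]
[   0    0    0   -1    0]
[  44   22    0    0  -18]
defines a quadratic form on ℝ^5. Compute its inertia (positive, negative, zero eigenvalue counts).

Answer: (1, 4, 0)

Derivation:
step 0: pivot -139 → sign −
step 1: pivot -1049/139 → sign −
step 2: pivot 2 → sign +
step 3: pivot -1 → sign −
step 4: pivot -6/1049 → sign −
signature = (1, 4, 0)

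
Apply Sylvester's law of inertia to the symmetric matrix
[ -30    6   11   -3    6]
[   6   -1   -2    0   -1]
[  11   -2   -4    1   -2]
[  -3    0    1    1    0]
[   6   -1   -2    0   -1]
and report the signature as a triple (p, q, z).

Answer: (2, 2, 1)

Derivation:
step 0: pivot -30 → sign −
step 1: pivot 1/5 → sign +
step 2: pivot -1/6 → sign −
step 3: pivot 1 → sign +
step 4: row/col 4 already zero → sign 0
signature = (2, 2, 1)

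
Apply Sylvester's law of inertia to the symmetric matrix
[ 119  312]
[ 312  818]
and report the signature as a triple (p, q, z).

step 0: pivot 119 → sign +
step 1: pivot -2/119 → sign −
signature = (1, 1, 0)

Answer: (1, 1, 0)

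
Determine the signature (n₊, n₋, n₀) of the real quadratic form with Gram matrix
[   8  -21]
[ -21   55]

step 0: pivot 8 → sign +
step 1: pivot -1/8 → sign −
signature = (1, 1, 0)

Answer: (1, 1, 0)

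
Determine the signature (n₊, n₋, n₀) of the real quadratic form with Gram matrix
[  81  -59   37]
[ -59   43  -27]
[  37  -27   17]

step 0: pivot 81 → sign +
step 1: pivot 2/81 → sign +
step 2: row/col 2 already zero → sign 0
signature = (2, 0, 1)

Answer: (2, 0, 1)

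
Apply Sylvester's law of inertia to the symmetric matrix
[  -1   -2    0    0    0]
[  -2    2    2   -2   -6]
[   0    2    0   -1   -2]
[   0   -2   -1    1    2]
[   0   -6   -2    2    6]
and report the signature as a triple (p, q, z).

step 0: pivot -1 → sign −
step 1: pivot 6 → sign +
step 2: pivot -2/3 → sign −
step 3: pivot 1/2 → sign +
step 4: row/col 4 already zero → sign 0
signature = (2, 2, 1)

Answer: (2, 2, 1)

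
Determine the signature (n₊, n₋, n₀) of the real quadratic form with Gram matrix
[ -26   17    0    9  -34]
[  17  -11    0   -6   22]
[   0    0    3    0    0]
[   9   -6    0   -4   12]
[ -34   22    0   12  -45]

Answer: (2, 3, 0)

Derivation:
step 0: pivot -26 → sign −
step 1: pivot 3/26 → sign +
step 2: pivot 3 → sign +
step 3: pivot -1 → sign −
step 4: pivot -1 → sign −
signature = (2, 3, 0)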